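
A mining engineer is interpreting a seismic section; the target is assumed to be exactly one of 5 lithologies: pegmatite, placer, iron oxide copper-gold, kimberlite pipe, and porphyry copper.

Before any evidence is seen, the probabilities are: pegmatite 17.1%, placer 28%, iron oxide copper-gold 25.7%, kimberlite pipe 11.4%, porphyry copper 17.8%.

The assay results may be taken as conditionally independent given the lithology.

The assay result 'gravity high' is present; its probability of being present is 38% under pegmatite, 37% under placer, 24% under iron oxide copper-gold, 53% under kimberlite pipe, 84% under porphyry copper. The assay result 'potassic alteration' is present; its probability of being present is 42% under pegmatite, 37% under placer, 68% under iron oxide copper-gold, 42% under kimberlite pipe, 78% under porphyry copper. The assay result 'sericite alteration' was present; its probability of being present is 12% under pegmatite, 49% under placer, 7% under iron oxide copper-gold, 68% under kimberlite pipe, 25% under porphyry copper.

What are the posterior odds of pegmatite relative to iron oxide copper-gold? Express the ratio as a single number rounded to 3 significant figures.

Unnormalized posterior weight (prior times the assay result likelihoods) for each of the two hypotheses:
  pegmatite: 0.171 × 0.38 × 0.42 × 0.12 = 0.003275
  iron oxide copper-gold: 0.257 × 0.24 × 0.68 × 0.07 = 0.002936
Posterior odds = 0.003275 / 0.002936 ≈ 1.12.

1.12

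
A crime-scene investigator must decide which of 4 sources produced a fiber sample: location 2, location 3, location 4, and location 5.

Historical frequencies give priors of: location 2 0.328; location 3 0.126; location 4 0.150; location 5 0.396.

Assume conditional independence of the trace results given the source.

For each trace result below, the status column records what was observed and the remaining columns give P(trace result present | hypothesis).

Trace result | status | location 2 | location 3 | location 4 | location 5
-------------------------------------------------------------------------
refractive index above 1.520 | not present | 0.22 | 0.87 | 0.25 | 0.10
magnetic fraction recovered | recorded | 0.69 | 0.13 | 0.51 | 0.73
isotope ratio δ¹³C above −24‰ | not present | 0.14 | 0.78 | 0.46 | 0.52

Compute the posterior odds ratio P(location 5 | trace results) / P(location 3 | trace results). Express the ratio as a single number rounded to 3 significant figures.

267

Unnormalized posterior weight (prior times the trace result likelihoods) for each of the two hypotheses (using 1 − P(present | H) for each absent trace result):
  location 5: 0.396 × (1 − 0.10) × 0.73 × (1 − 0.52) = 0.12488
  location 3: 0.126 × (1 − 0.87) × 0.13 × (1 − 0.78) = 0.00046847
Posterior odds = 0.12488 / 0.00046847 ≈ 267.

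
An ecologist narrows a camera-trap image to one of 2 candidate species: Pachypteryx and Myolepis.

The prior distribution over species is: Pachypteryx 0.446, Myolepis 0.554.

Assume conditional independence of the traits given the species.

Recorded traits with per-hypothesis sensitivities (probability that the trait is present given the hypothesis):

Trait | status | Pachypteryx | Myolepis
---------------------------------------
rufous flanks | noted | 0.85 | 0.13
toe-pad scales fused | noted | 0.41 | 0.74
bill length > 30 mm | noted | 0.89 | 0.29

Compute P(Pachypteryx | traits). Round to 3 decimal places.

Multiply each prior by the joint likelihood of the trait pattern:
  Pachypteryx: 0.446 × 0.85 × 0.41 × 0.89 = 0.13833
  Myolepis: 0.554 × 0.13 × 0.74 × 0.29 = 0.015455
Marginal likelihood of the evidence = 0.15379.
P(Pachypteryx | evidence) = 0.13833 / 0.15379 ≈ 0.900.

0.900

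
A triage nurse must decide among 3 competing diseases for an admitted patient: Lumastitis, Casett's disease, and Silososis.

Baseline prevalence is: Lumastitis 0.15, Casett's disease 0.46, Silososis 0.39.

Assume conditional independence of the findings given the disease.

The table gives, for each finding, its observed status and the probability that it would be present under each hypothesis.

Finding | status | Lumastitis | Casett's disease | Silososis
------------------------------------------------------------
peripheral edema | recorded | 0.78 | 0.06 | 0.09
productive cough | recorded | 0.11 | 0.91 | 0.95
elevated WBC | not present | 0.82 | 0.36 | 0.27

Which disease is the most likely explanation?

By Bayes' rule with conditional independence, the unnormalized weight for each hypothesis is prior × ∏ likelihoods (using 1 − P(present | H) for each absent finding):
  Lumastitis: 0.15 × 0.78 × 0.11 × (1 − 0.82) = 0.0023166
  Casett's disease: 0.46 × 0.06 × 0.91 × (1 − 0.36) = 0.016074
  Silososis: 0.39 × 0.09 × 0.95 × (1 − 0.27) = 0.024342
The unnormalized weights sum to 0.042733.
P(Lumastitis | evidence) ≈ 0.0023166 / 0.042733 ≈ 0.054
P(Casett's disease | evidence) ≈ 0.016074 / 0.042733 ≈ 0.376
P(Silososis | evidence) ≈ 0.024342 / 0.042733 ≈ 0.570
The largest is 0.570, so Silososis is most probable.

Silososis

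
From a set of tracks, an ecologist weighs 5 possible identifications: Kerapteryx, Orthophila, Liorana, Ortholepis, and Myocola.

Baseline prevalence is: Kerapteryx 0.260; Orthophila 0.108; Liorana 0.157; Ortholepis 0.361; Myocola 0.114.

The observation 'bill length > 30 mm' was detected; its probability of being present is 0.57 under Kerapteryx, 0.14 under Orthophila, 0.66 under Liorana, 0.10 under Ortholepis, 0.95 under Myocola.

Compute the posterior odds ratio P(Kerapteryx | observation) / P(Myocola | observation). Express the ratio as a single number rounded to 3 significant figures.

The normalizing constant cancels in an odds ratio, so compute prior × likelihood for the two hypotheses only:
  Kerapteryx: 0.260 × 0.57 = 0.1482
  Myocola: 0.114 × 0.95 = 0.1083
Odds(Kerapteryx : Myocola) = 0.1482 / 0.1083 ≈ 1.37.

1.37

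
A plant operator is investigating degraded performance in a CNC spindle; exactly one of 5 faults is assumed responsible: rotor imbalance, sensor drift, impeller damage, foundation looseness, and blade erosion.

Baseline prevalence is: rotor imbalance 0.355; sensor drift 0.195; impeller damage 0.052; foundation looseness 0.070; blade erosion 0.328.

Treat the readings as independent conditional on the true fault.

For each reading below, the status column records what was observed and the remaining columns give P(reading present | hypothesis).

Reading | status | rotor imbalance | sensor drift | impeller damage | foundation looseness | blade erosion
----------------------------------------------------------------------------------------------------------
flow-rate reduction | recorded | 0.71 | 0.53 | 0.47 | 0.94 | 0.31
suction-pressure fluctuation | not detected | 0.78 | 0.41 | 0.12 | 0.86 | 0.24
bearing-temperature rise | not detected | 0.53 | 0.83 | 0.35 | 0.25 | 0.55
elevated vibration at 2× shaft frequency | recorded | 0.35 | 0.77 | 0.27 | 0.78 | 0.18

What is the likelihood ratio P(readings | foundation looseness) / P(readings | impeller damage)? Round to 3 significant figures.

1.06

Take the product of per-reading likelihoods under each hypothesis (using 1 − P(present | H) for each absent reading), then divide.
  foundation looseness: 0.94 × (1 − 0.86) × (1 − 0.25) × 0.78 = 0.076986
  impeller damage: 0.47 × (1 − 0.12) × (1 − 0.35) × 0.27 = 0.072587
Bayes factor = 0.076986 / 0.072587 ≈ 1.06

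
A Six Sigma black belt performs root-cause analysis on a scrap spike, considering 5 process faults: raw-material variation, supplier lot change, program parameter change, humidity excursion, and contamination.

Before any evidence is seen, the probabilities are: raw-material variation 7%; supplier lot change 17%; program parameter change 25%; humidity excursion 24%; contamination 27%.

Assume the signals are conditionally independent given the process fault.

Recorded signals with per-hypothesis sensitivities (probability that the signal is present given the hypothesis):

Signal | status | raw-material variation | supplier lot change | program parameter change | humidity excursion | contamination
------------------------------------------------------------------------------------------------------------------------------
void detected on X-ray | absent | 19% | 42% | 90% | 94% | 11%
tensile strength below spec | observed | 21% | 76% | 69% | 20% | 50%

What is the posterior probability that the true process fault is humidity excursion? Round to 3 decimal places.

By Bayes' rule with conditional independence, the unnormalized weight for each hypothesis is prior × ∏ likelihoods (using 1 − P(present | H) for each absent signal):
  raw-material variation: 0.07 × (1 − 0.19) × 0.21 = 0.011907
  supplier lot change: 0.17 × (1 − 0.42) × 0.76 = 0.074936
  program parameter change: 0.25 × (1 − 0.90) × 0.69 = 0.01725
  humidity excursion: 0.24 × (1 − 0.94) × 0.20 = 0.00288
  contamination: 0.27 × (1 − 0.11) × 0.50 = 0.12015
The unnormalized weights sum to 0.22712.
P(humidity excursion | evidence) = 0.00288 / 0.22712 ≈ 0.013.

0.013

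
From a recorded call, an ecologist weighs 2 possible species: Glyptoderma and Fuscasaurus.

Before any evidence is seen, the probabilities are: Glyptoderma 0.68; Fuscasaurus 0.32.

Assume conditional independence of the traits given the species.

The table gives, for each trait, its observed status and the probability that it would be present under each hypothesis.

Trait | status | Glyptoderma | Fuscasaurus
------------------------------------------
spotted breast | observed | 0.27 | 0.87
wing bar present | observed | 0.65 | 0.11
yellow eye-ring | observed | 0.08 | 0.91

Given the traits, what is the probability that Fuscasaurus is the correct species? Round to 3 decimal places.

0.745

Multiply each prior by the joint likelihood of the trait pattern:
  Glyptoderma: 0.68 × 0.27 × 0.65 × 0.08 = 0.0095472
  Fuscasaurus: 0.32 × 0.87 × 0.11 × 0.91 = 0.027868
The unnormalized weights sum to 0.037415.
P(Fuscasaurus | evidence) = 0.027868 / 0.037415 ≈ 0.745.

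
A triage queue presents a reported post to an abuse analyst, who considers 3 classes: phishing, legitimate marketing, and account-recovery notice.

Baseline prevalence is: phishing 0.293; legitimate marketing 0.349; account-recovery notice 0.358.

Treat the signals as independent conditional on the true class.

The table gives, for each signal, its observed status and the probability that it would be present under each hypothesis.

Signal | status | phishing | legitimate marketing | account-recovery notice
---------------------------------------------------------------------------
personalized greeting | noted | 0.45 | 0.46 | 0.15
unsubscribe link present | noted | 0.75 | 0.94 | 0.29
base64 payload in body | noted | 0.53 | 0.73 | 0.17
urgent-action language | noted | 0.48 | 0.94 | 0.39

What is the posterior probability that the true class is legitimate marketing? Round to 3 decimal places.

0.798

Multiply each prior by the joint likelihood of the signal pattern:
  phishing: 0.293 × 0.45 × 0.75 × 0.53 × 0.48 = 0.025157
  legitimate marketing: 0.349 × 0.46 × 0.94 × 0.73 × 0.94 = 0.10355
  account-recovery notice: 0.358 × 0.15 × 0.29 × 0.17 × 0.39 = 0.0010325
Normalizing constant Z = 0.025157 + 0.10355 + 0.0010325 = 0.12974.
P(legitimate marketing | evidence) = 0.10355 / 0.12974 ≈ 0.798.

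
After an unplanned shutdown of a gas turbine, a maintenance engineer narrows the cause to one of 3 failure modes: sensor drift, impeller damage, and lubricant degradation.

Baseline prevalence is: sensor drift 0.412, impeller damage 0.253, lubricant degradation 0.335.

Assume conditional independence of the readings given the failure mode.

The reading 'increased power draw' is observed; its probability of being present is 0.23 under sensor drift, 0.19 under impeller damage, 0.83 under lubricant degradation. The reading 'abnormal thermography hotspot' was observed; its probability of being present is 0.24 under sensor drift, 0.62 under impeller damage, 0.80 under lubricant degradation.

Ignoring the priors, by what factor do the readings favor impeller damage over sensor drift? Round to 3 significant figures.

Take the product of per-reading likelihoods under each hypothesis, then divide.
  impeller damage: 0.19 × 0.62 = 0.1178
  sensor drift: 0.23 × 0.24 = 0.0552
Bayes factor = 0.1178 / 0.0552 ≈ 2.13

2.13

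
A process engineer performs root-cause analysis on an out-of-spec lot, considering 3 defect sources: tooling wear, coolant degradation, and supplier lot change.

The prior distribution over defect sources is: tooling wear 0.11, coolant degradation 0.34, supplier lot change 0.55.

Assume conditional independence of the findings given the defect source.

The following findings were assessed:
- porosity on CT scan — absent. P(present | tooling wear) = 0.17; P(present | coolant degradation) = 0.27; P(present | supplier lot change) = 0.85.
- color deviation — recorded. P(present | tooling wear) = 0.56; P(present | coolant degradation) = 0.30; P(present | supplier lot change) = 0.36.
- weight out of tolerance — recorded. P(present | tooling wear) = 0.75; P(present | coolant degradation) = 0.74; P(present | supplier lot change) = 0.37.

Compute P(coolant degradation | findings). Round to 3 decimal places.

Multiply each prior by the joint likelihood of the evidence pattern (using 1 − P(present | H) for each absent finding):
  tooling wear: 0.11 × (1 − 0.17) × 0.56 × 0.75 = 0.038346
  coolant degradation: 0.34 × (1 − 0.27) × 0.30 × 0.74 = 0.0551
  supplier lot change: 0.55 × (1 − 0.85) × 0.36 × 0.37 = 0.010989
Normalizing constant Z = 0.038346 + 0.0551 + 0.010989 = 0.10444.
P(coolant degradation | evidence) = 0.0551 / 0.10444 ≈ 0.528.

0.528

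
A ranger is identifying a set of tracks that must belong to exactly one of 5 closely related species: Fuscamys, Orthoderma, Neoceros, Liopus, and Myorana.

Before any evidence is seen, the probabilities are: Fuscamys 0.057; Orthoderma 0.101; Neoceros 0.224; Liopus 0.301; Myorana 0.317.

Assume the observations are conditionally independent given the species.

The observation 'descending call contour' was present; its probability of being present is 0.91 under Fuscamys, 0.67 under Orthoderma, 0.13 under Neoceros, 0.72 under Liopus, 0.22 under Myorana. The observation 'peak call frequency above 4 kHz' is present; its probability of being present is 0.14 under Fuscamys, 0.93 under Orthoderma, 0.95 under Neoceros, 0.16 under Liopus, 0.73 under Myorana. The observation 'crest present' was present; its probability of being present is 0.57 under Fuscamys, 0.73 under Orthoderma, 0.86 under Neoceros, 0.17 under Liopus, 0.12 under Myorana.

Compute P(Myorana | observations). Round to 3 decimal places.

0.071

Multiply each prior by the joint likelihood of the evidence pattern:
  Fuscamys: 0.057 × 0.91 × 0.14 × 0.57 = 0.0041392
  Orthoderma: 0.101 × 0.67 × 0.93 × 0.73 = 0.045941
  Neoceros: 0.224 × 0.13 × 0.95 × 0.86 = 0.023791
  Liopus: 0.301 × 0.72 × 0.16 × 0.17 = 0.0058948
  Myorana: 0.317 × 0.22 × 0.73 × 0.12 = 0.0061092
Normalizing constant Z = 0.0041392 + 0.045941 + 0.023791 + 0.0058948 + 0.0061092 = 0.085875.
P(Myorana | evidence) = 0.0061092 / 0.085875 ≈ 0.071.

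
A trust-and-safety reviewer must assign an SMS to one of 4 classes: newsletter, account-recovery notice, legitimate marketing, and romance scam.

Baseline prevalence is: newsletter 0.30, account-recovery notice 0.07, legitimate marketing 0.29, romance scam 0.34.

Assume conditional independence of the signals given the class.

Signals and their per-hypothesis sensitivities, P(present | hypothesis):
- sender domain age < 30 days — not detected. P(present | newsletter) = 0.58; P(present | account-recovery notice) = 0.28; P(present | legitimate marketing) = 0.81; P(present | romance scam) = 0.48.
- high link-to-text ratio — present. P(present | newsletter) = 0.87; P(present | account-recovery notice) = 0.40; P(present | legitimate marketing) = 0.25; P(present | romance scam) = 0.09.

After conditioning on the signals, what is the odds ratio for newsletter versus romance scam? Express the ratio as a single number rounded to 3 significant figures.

6.89

The normalizing constant cancels in an odds ratio, so compute prior × likelihood for the two hypotheses only (using 1 − P(present | H) for each absent signal):
  newsletter: 0.30 × (1 − 0.58) × 0.87 = 0.10962
  romance scam: 0.34 × (1 − 0.48) × 0.09 = 0.015912
Posterior odds = 0.10962 / 0.015912 ≈ 6.89.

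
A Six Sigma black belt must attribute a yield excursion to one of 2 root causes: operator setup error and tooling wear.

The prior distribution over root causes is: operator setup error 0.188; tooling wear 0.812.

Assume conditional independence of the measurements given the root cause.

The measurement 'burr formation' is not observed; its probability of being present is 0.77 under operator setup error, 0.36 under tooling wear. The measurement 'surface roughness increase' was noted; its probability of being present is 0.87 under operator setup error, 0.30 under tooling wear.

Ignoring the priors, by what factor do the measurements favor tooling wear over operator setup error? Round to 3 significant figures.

The Bayes factor is the ratio of the joint likelihoods of the measurement pattern under the two hypotheses (using 1 − P(present | H) for each absent measurement).
  tooling wear: (1 − 0.36) × 0.30 = 0.192
  operator setup error: (1 − 0.77) × 0.87 = 0.2001
Bayes factor = 0.192 / 0.2001 ≈ 0.960

0.960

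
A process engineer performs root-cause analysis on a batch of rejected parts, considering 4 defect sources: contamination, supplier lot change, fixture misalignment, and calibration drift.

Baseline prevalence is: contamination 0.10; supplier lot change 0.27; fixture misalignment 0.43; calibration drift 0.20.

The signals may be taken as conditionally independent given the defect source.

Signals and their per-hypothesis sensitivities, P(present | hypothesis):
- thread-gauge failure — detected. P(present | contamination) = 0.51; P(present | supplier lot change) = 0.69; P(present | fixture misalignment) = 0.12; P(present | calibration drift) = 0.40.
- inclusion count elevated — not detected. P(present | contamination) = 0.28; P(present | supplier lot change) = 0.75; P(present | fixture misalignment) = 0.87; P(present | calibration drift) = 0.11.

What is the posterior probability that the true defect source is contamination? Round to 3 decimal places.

0.228

By Bayes' rule with conditional independence, the unnormalized weight for each hypothesis is prior × ∏ likelihoods (using 1 − P(present | H) for each absent signal):
  contamination: 0.10 × 0.51 × (1 − 0.28) = 0.03672
  supplier lot change: 0.27 × 0.69 × (1 − 0.75) = 0.046575
  fixture misalignment: 0.43 × 0.12 × (1 − 0.87) = 0.006708
  calibration drift: 0.20 × 0.40 × (1 − 0.11) = 0.0712
Normalizing constant Z = 0.03672 + 0.046575 + 0.006708 + 0.0712 = 0.1612.
P(contamination | evidence) = 0.03672 / 0.1612 ≈ 0.228.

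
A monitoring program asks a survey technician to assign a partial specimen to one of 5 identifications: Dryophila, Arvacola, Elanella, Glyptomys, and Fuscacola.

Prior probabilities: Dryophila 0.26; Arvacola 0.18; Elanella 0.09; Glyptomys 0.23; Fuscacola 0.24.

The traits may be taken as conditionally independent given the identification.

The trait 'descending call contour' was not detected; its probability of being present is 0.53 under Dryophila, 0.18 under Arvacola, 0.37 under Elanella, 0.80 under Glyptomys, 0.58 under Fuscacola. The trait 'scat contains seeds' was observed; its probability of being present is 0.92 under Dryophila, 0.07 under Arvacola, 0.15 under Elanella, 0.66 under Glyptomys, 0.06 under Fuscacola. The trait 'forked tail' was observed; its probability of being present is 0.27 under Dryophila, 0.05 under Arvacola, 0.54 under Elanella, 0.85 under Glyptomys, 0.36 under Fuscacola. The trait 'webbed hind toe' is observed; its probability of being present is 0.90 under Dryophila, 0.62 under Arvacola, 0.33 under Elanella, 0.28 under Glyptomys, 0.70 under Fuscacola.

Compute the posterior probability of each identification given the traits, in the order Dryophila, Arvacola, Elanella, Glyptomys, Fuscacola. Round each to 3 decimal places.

0.721, 0.008, 0.040, 0.191, 0.040

For each hypothesis, the unnormalized posterior weight is prior × product of the trait likelihoods (using 1 − P(present | H) for each absent trait):
  Dryophila: 0.26 × (1 − 0.53) × 0.92 × 0.27 × 0.90 = 0.027319
  Arvacola: 0.18 × (1 − 0.18) × 0.07 × 0.05 × 0.62 = 0.00032029
  Elanella: 0.09 × (1 − 0.37) × 0.15 × 0.54 × 0.33 = 0.0015156
  Glyptomys: 0.23 × (1 − 0.80) × 0.66 × 0.85 × 0.28 = 0.0072257
  Fuscacola: 0.24 × (1 − 0.58) × 0.06 × 0.36 × 0.70 = 0.0015241
The unnormalized weights sum to 0.037905.
P(Dryophila | evidence) = 0.027319 / 0.037905 ≈ 0.721
P(Arvacola | evidence) = 0.00032029 / 0.037905 ≈ 0.008
P(Elanella | evidence) = 0.0015156 / 0.037905 ≈ 0.040
P(Glyptomys | evidence) = 0.0072257 / 0.037905 ≈ 0.191
P(Fuscacola | evidence) = 0.0015241 / 0.037905 ≈ 0.040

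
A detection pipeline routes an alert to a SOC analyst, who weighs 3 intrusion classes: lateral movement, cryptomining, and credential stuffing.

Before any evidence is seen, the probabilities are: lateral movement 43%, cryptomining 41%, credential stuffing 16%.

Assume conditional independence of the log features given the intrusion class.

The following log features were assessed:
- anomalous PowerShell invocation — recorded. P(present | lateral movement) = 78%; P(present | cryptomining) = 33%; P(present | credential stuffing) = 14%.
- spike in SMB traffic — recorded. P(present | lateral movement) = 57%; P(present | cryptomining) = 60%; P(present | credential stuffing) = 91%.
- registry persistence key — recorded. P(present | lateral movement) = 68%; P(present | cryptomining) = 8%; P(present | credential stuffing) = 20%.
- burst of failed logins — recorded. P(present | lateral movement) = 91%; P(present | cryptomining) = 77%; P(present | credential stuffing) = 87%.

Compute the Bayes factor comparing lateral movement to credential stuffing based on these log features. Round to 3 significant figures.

The Bayes factor is the ratio of the joint likelihoods of the log feature pattern under the two hypotheses.
  lateral movement: 0.78 × 0.57 × 0.68 × 0.91 = 0.27512
  credential stuffing: 0.14 × 0.91 × 0.20 × 0.87 = 0.022168
Bayes factor = 0.27512 / 0.022168 ≈ 12.4

12.4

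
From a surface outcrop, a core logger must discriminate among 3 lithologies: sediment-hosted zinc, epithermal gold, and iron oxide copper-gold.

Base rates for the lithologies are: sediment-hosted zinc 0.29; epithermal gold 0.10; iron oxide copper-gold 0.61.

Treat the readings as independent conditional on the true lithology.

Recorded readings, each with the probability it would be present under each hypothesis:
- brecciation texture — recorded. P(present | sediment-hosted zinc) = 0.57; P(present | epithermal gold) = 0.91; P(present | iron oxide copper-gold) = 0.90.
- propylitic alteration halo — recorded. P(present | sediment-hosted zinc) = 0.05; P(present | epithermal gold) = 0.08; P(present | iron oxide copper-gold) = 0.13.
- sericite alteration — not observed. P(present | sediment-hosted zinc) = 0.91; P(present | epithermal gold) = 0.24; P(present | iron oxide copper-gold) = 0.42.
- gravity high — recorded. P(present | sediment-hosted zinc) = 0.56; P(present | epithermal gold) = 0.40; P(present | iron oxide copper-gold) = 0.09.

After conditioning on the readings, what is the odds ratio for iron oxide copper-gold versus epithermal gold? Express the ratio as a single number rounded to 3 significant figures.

The normalizing constant cancels in an odds ratio, so compute prior × likelihood for the two hypotheses only (using 1 − P(present | H) for each absent reading):
  iron oxide copper-gold: 0.61 × 0.90 × 0.13 × (1 − 0.42) × 0.09 = 0.0037255
  epithermal gold: 0.10 × 0.91 × 0.08 × (1 − 0.24) × 0.40 = 0.0022131
Posterior odds = 0.0037255 / 0.0022131 ≈ 1.68.

1.68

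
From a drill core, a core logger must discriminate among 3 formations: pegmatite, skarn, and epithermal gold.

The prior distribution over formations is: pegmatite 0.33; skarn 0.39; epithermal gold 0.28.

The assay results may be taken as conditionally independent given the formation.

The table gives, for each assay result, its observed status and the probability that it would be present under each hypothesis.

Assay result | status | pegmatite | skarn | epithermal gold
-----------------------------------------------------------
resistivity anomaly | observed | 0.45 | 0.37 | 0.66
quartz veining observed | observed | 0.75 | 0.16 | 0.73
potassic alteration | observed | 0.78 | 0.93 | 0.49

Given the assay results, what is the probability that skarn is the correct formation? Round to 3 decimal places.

0.123

For each hypothesis, the unnormalized posterior weight is prior × product of the assay result likelihoods:
  pegmatite: 0.33 × 0.45 × 0.75 × 0.78 = 0.086873
  skarn: 0.39 × 0.37 × 0.16 × 0.93 = 0.021472
  epithermal gold: 0.28 × 0.66 × 0.73 × 0.49 = 0.066103
Marginal likelihood of the evidence = 0.17445.
P(skarn | evidence) = 0.021472 / 0.17445 ≈ 0.123.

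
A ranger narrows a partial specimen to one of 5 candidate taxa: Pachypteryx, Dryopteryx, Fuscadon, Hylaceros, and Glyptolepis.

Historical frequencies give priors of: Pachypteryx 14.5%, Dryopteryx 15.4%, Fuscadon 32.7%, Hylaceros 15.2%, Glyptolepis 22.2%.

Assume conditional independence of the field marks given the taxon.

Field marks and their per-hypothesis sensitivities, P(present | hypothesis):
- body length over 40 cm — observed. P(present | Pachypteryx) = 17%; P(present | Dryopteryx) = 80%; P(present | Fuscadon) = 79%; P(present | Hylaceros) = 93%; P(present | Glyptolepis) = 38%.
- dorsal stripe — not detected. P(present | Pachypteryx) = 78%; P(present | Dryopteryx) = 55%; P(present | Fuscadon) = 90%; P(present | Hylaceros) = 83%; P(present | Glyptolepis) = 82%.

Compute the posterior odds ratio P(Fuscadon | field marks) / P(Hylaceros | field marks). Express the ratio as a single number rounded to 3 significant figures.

Unnormalized posterior weight (prior times the field mark likelihoods) for each of the two hypotheses (using 1 − P(present | H) for each absent field mark):
  Fuscadon: 0.327 × 0.79 × (1 − 0.90) = 0.025833
  Hylaceros: 0.152 × 0.93 × (1 − 0.83) = 0.024031
Odds(Fuscadon : Hylaceros) = 0.025833 / 0.024031 ≈ 1.07.

1.07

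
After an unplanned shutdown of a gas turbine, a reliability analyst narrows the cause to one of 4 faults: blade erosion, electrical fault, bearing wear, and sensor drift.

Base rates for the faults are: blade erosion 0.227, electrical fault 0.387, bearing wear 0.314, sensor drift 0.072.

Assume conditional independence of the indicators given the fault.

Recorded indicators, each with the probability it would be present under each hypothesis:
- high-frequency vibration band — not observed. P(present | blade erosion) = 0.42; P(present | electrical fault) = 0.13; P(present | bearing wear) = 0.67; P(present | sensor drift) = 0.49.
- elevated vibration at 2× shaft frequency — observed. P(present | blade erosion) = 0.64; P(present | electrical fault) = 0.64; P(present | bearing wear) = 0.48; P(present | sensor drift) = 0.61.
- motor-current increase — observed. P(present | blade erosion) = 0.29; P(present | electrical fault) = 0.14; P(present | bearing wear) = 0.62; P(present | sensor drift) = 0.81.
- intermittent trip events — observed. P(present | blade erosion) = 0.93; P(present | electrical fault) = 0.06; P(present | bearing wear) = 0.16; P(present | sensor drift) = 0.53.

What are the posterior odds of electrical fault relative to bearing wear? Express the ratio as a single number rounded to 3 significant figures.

0.367

Posterior odds equal prior odds times the likelihood ratio; only the two competing hypotheses matter (using 1 − P(present | H) for each absent indicator).
  electrical fault: 0.387 × (1 − 0.13) × 0.64 × 0.14 × 0.06 = 0.00181
  bearing wear: 0.314 × (1 − 0.67) × 0.48 × 0.62 × 0.16 = 0.004934
Posterior odds = 0.00181 / 0.004934 ≈ 0.367.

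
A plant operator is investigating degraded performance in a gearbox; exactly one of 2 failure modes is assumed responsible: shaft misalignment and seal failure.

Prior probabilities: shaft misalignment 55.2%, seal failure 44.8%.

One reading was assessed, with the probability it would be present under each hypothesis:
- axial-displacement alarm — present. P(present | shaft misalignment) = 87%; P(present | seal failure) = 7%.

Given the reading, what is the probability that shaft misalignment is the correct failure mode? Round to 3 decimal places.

0.939

Multiply each prior by the likelihood of the reading:
  shaft misalignment: 0.552 × 0.87 = 0.48024
  seal failure: 0.448 × 0.07 = 0.03136
Normalizing constant Z = 0.48024 + 0.03136 = 0.5116.
P(shaft misalignment | evidence) = 0.48024 / 0.5116 ≈ 0.939.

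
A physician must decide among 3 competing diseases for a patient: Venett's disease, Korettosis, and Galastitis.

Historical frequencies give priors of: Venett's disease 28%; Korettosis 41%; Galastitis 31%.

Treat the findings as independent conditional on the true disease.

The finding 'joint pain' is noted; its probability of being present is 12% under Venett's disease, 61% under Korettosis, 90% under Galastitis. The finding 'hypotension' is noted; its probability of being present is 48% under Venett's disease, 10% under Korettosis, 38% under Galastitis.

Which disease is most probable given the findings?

Galastitis

For each hypothesis, the unnormalized posterior weight is prior × product of the finding likelihoods:
  Venett's disease: 0.28 × 0.12 × 0.48 = 0.016128
  Korettosis: 0.41 × 0.61 × 0.10 = 0.02501
  Galastitis: 0.31 × 0.90 × 0.38 = 0.10602
Marginal likelihood of the evidence = 0.14716.
P(Venett's disease | evidence) ≈ 0.016128 / 0.14716 ≈ 0.110
P(Korettosis | evidence) ≈ 0.02501 / 0.14716 ≈ 0.170
P(Galastitis | evidence) ≈ 0.10602 / 0.14716 ≈ 0.720
The largest is 0.720, so Galastitis is most probable.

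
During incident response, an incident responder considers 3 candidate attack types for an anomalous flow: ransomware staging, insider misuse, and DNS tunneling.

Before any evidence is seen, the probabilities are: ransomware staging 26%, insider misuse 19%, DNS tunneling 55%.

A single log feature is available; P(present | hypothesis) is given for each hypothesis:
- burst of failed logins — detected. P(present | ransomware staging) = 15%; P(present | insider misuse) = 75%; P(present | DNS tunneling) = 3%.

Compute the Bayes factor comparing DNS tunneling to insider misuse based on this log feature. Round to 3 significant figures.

0.0400

Likelihood of this log feature under each hypothesis:
  DNS tunneling: 0.03
  insider misuse: 0.75
Bayes factor = 0.03 / 0.75 ≈ 0.0400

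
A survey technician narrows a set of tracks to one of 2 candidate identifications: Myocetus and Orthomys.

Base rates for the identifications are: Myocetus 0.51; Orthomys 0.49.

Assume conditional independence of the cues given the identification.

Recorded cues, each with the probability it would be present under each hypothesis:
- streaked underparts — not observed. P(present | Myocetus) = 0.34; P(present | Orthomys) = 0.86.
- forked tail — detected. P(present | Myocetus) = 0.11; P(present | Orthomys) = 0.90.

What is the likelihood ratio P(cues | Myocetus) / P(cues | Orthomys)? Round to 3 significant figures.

The Bayes factor is the ratio of the joint likelihoods of the cue pattern under the two hypotheses (using 1 − P(present | H) for each absent cue).
  Myocetus: (1 − 0.34) × 0.11 = 0.0726
  Orthomys: (1 − 0.86) × 0.90 = 0.126
Bayes factor = 0.0726 / 0.126 ≈ 0.576

0.576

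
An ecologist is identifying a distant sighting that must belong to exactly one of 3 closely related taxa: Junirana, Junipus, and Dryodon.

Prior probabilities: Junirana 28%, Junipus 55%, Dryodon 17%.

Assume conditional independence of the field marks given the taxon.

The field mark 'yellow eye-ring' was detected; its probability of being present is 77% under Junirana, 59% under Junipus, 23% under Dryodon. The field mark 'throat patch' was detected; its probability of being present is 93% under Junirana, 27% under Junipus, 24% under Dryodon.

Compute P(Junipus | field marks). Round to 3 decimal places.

0.294

Multiply each prior by the joint likelihood of the field mark pattern:
  Junirana: 0.28 × 0.77 × 0.93 = 0.20051
  Junipus: 0.55 × 0.59 × 0.27 = 0.087615
  Dryodon: 0.17 × 0.23 × 0.24 = 0.009384
The unnormalized weights sum to 0.29751.
P(Junipus | evidence) = 0.087615 / 0.29751 ≈ 0.294.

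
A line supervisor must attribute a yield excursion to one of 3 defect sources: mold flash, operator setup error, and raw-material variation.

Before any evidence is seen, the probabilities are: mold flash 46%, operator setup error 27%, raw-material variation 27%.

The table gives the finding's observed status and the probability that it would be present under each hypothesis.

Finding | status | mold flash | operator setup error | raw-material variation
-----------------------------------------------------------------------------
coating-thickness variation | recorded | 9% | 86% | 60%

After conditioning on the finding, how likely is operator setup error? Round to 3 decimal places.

For each hypothesis, the unnormalized posterior weight is prior × likelihood:
  mold flash: 0.46 × 0.09 = 0.0414
  operator setup error: 0.27 × 0.86 = 0.2322
  raw-material variation: 0.27 × 0.60 = 0.162
The unnormalized weights sum to 0.4356.
P(operator setup error | evidence) = 0.2322 / 0.4356 ≈ 0.533.

0.533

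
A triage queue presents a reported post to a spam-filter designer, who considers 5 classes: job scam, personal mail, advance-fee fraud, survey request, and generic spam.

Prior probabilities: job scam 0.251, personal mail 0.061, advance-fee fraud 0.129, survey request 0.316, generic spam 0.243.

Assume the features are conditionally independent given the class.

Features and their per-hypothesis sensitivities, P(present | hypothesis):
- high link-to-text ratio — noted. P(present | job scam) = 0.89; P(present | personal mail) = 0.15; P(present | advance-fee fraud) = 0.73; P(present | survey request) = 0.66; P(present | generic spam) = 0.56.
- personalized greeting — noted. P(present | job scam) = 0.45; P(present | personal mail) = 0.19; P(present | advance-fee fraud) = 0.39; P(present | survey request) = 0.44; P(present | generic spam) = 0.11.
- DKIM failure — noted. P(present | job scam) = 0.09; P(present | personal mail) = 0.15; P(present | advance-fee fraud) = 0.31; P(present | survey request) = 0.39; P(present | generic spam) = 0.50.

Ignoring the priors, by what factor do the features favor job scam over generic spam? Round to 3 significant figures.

1.17

Take the product of per-feature likelihoods under each hypothesis, then divide.
  job scam: 0.89 × 0.45 × 0.09 = 0.036045
  generic spam: 0.56 × 0.11 × 0.50 = 0.0308
Bayes factor = 0.036045 / 0.0308 ≈ 1.17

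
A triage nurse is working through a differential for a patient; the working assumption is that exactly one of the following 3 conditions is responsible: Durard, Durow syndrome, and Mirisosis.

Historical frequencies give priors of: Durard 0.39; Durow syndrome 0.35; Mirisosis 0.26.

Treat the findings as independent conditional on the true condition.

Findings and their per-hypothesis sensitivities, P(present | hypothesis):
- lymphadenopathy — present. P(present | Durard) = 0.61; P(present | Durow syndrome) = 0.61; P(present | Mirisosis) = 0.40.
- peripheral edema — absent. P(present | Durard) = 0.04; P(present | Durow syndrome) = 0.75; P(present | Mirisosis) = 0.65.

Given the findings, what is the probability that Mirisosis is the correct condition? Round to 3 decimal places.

0.114

By Bayes' rule with conditional independence, the unnormalized weight for each hypothesis is prior × ∏ likelihoods (using 1 − P(present | H) for each absent finding):
  Durard: 0.39 × 0.61 × (1 − 0.04) = 0.22838
  Durow syndrome: 0.35 × 0.61 × (1 − 0.75) = 0.053375
  Mirisosis: 0.26 × 0.40 × (1 − 0.65) = 0.0364
Marginal likelihood of the evidence = 0.31816.
P(Mirisosis | evidence) = 0.0364 / 0.31816 ≈ 0.114.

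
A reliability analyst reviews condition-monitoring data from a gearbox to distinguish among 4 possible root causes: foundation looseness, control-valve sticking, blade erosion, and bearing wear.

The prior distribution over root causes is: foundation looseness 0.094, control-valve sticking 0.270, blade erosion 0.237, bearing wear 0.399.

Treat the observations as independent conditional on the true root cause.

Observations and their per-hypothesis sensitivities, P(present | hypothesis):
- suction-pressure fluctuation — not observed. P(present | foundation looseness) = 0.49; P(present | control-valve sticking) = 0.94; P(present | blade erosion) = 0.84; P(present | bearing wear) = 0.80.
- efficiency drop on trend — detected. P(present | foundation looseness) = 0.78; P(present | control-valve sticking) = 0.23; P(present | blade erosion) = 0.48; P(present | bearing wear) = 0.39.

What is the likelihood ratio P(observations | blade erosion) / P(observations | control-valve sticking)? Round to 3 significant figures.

5.57

Take the product of per-observation likelihoods under each hypothesis (using 1 − P(present | H) for each absent observation), then divide.
  blade erosion: (1 − 0.84) × 0.48 = 0.0768
  control-valve sticking: (1 − 0.94) × 0.23 = 0.0138
Bayes factor = 0.0768 / 0.0138 ≈ 5.57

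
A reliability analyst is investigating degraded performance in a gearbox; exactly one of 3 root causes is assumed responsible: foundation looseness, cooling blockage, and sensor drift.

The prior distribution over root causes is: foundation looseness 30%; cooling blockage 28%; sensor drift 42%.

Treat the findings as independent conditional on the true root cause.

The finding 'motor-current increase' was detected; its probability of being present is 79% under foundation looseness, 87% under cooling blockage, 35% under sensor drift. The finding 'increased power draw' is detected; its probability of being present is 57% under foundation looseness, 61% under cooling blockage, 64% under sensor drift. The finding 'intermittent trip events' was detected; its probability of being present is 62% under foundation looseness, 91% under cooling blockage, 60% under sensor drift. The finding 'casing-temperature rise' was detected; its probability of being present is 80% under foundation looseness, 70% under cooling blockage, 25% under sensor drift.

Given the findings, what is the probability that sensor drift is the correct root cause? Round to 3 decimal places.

0.080

By Bayes' rule with conditional independence, the unnormalized weight for each hypothesis is prior × ∏ likelihoods:
  foundation looseness: 0.30 × 0.79 × 0.57 × 0.62 × 0.80 = 0.067005
  cooling blockage: 0.28 × 0.87 × 0.61 × 0.91 × 0.70 = 0.094656
  sensor drift: 0.42 × 0.35 × 0.64 × 0.60 × 0.25 = 0.014112
The unnormalized weights sum to 0.17577.
P(sensor drift | evidence) = 0.014112 / 0.17577 ≈ 0.080.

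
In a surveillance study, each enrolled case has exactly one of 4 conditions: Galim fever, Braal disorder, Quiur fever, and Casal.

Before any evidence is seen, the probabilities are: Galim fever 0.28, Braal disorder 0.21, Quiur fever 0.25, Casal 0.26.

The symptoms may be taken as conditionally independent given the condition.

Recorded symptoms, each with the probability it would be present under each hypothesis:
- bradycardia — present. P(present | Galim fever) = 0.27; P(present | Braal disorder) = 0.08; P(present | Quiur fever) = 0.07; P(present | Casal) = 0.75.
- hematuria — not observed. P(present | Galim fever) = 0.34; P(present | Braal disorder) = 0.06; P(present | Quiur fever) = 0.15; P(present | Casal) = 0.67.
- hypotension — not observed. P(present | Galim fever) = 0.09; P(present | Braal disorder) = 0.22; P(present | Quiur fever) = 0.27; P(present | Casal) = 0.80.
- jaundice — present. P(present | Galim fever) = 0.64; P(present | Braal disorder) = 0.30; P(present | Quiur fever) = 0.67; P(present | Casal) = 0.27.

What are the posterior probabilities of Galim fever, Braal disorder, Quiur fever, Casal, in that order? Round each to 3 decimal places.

Multiply each prior by the joint likelihood of the symptom pattern (using 1 − P(present | H) for each absent symptom):
  Galim fever: 0.28 × 0.27 × (1 − 0.34) × (1 − 0.09) × 0.64 = 0.029059
  Braal disorder: 0.21 × 0.08 × (1 − 0.06) × (1 − 0.22) × 0.30 = 0.0036953
  Quiur fever: 0.25 × 0.07 × (1 − 0.15) × (1 − 0.27) × 0.67 = 0.0072754
  Casal: 0.26 × 0.75 × (1 − 0.67) × (1 − 0.80) × 0.27 = 0.0034749
Normalizing constant Z = 0.029059 + 0.0036953 + 0.0072754 + 0.0034749 = 0.043505.
P(Galim fever | evidence) = 0.029059 / 0.043505 ≈ 0.668
P(Braal disorder | evidence) = 0.0036953 / 0.043505 ≈ 0.085
P(Quiur fever | evidence) = 0.0072754 / 0.043505 ≈ 0.167
P(Casal | evidence) = 0.0034749 / 0.043505 ≈ 0.080

0.668, 0.085, 0.167, 0.080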